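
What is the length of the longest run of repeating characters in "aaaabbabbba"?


Input: "aaaabbabbba"
Scanning for longest run:
  Position 1 ('a'): continues run of 'a', length=2
  Position 2 ('a'): continues run of 'a', length=3
  Position 3 ('a'): continues run of 'a', length=4
  Position 4 ('b'): new char, reset run to 1
  Position 5 ('b'): continues run of 'b', length=2
  Position 6 ('a'): new char, reset run to 1
  Position 7 ('b'): new char, reset run to 1
  Position 8 ('b'): continues run of 'b', length=2
  Position 9 ('b'): continues run of 'b', length=3
  Position 10 ('a'): new char, reset run to 1
Longest run: 'a' with length 4

4


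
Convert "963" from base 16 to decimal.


Input: "963" in base 16
Positional expansion:
  Digit '9' (value 9) x 16^2 = 2304
  Digit '6' (value 6) x 16^1 = 96
  Digit '3' (value 3) x 16^0 = 3
Sum = 2403

2403


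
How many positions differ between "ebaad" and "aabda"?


Comparing "ebaad" and "aabda" position by position:
  Position 0: 'e' vs 'a' => DIFFER
  Position 1: 'b' vs 'a' => DIFFER
  Position 2: 'a' vs 'b' => DIFFER
  Position 3: 'a' vs 'd' => DIFFER
  Position 4: 'd' vs 'a' => DIFFER
Positions that differ: 5

5


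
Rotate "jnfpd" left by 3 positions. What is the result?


Input: "jnfpd", rotate left by 3
First 3 characters: "jnf"
Remaining characters: "pd"
Concatenate remaining + first: "pd" + "jnf" = "pdjnf"

pdjnf


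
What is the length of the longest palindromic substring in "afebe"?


Input: "afebe"
Checking substrings for palindromes:
  [2:5] "ebe" (len 3) => palindrome
Longest palindromic substring: "ebe" with length 3

3


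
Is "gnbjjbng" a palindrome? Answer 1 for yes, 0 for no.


Input: gnbjjbng
Reversed: gnbjjbng
  Compare pos 0 ('g') with pos 7 ('g'): match
  Compare pos 1 ('n') with pos 6 ('n'): match
  Compare pos 2 ('b') with pos 5 ('b'): match
  Compare pos 3 ('j') with pos 4 ('j'): match
Result: palindrome

1


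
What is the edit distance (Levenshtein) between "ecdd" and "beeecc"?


Computing edit distance: "ecdd" -> "beeecc"
DP table:
           b    e    e    e    c    c
      0    1    2    3    4    5    6
  e   1    1    1    2    3    4    5
  c   2    2    2    2    3    3    4
  d   3    3    3    3    3    4    4
  d   4    4    4    4    4    4    5
Edit distance = dp[4][6] = 5

5


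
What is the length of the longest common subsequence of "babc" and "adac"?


LCS of "babc" and "adac"
DP table:
           a    d    a    c
      0    0    0    0    0
  b   0    0    0    0    0
  a   0    1    1    1    1
  b   0    1    1    1    1
  c   0    1    1    1    2
LCS length = dp[4][4] = 2

2


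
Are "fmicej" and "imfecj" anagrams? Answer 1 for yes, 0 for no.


Strings: "fmicej", "imfecj"
Sorted first:  cefijm
Sorted second: cefijm
Sorted forms match => anagrams

1


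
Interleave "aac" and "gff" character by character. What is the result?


Interleaving "aac" and "gff":
  Position 0: 'a' from first, 'g' from second => "ag"
  Position 1: 'a' from first, 'f' from second => "af"
  Position 2: 'c' from first, 'f' from second => "cf"
Result: agafcf

agafcf


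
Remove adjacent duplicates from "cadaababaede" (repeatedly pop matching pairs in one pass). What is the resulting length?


Input: cadaababaede
Stack-based adjacent duplicate removal:
  Read 'c': push. Stack: c
  Read 'a': push. Stack: ca
  Read 'd': push. Stack: cad
  Read 'a': push. Stack: cada
  Read 'a': matches stack top 'a' => pop. Stack: cad
  Read 'b': push. Stack: cadb
  Read 'a': push. Stack: cadba
  Read 'b': push. Stack: cadbab
  Read 'a': push. Stack: cadbaba
  Read 'e': push. Stack: cadbabae
  Read 'd': push. Stack: cadbabaed
  Read 'e': push. Stack: cadbabaede
Final stack: "cadbabaede" (length 10)

10


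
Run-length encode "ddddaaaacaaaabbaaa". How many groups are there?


Input: ddddaaaacaaaabbaaa
Scanning for consecutive runs:
  Group 1: 'd' x 4 (positions 0-3)
  Group 2: 'a' x 4 (positions 4-7)
  Group 3: 'c' x 1 (positions 8-8)
  Group 4: 'a' x 4 (positions 9-12)
  Group 5: 'b' x 2 (positions 13-14)
  Group 6: 'a' x 3 (positions 15-17)
Total groups: 6

6


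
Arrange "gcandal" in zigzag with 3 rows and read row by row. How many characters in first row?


Zigzag "gcandal" into 3 rows:
Placing characters:
  'g' => row 0
  'c' => row 1
  'a' => row 2
  'n' => row 1
  'd' => row 0
  'a' => row 1
  'l' => row 2
Rows:
  Row 0: "gd"
  Row 1: "cna"
  Row 2: "al"
First row length: 2

2


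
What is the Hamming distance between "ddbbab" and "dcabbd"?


Comparing "ddbbab" and "dcabbd" position by position:
  Position 0: 'd' vs 'd' => same
  Position 1: 'd' vs 'c' => differ
  Position 2: 'b' vs 'a' => differ
  Position 3: 'b' vs 'b' => same
  Position 4: 'a' vs 'b' => differ
  Position 5: 'b' vs 'd' => differ
Total differences (Hamming distance): 4

4


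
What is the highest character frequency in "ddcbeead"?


Input: ddcbeead
Character counts:
  'a': 1
  'b': 1
  'c': 1
  'd': 3
  'e': 2
Maximum frequency: 3

3


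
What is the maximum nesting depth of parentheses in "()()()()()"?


Input: "()()()()()"
Tracking depth:
  Position 0 '(': depth becomes 1
  Position 1 ')': depth becomes 0
  Position 2 '(': depth becomes 1
  Position 3 ')': depth becomes 0
  Position 4 '(': depth becomes 1
  Position 5 ')': depth becomes 0
  Position 6 '(': depth becomes 1
  Position 7 ')': depth becomes 0
  Position 8 '(': depth becomes 1
  Position 9 ')': depth becomes 0
Maximum depth reached: 1

1


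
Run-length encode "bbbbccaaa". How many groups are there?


Input: bbbbccaaa
Scanning for consecutive runs:
  Group 1: 'b' x 4 (positions 0-3)
  Group 2: 'c' x 2 (positions 4-5)
  Group 3: 'a' x 3 (positions 6-8)
Total groups: 3

3


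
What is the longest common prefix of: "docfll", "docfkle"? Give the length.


Words: docfll, docfkle
  Position 0: all 'd' => match
  Position 1: all 'o' => match
  Position 2: all 'c' => match
  Position 3: all 'f' => match
  Position 4: ('l', 'k') => mismatch, stop
LCP = "docf" (length 4)

4


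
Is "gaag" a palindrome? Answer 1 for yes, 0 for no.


Input: gaag
Reversed: gaag
  Compare pos 0 ('g') with pos 3 ('g'): match
  Compare pos 1 ('a') with pos 2 ('a'): match
Result: palindrome

1


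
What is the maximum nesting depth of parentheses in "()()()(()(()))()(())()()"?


Input: "()()()(()(()))()(())()()"
Tracking depth:
  Position 0 '(': depth becomes 1
  Position 1 ')': depth becomes 0
  Position 2 '(': depth becomes 1
  Position 3 ')': depth becomes 0
  Position 4 '(': depth becomes 1
  Position 5 ')': depth becomes 0
  Position 6 '(': depth becomes 1
  Position 7 '(': depth becomes 2
  Position 8 ')': depth becomes 1
  Position 9 '(': depth becomes 2
  Position 10 '(': depth becomes 3
  Position 11 ')': depth becomes 2
  Position 12 ')': depth becomes 1
  Position 13 ')': depth becomes 0
  Position 14 '(': depth becomes 1
  Position 15 ')': depth becomes 0
  Position 16 '(': depth becomes 1
  Position 17 '(': depth becomes 2
  Position 18 ')': depth becomes 1
  Position 19 ')': depth becomes 0
  Position 20 '(': depth becomes 1
  Position 21 ')': depth becomes 0
  Position 22 '(': depth becomes 1
  Position 23 ')': depth becomes 0
Maximum depth reached: 3

3


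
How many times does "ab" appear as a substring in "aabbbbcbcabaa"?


Searching for "ab" in "aabbbbcbcabaa"
Scanning each position:
  Position 0: "aa" => no
  Position 1: "ab" => MATCH
  Position 2: "bb" => no
  Position 3: "bb" => no
  Position 4: "bb" => no
  Position 5: "bc" => no
  Position 6: "cb" => no
  Position 7: "bc" => no
  Position 8: "ca" => no
  Position 9: "ab" => MATCH
  Position 10: "ba" => no
  Position 11: "aa" => no
Total occurrences: 2

2


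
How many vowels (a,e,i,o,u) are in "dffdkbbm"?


Input: dffdkbbm
Checking each character:
  'd' at position 0: consonant
  'f' at position 1: consonant
  'f' at position 2: consonant
  'd' at position 3: consonant
  'k' at position 4: consonant
  'b' at position 5: consonant
  'b' at position 6: consonant
  'm' at position 7: consonant
Total vowels: 0

0


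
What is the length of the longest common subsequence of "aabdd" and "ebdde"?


LCS of "aabdd" and "ebdde"
DP table:
           e    b    d    d    e
      0    0    0    0    0    0
  a   0    0    0    0    0    0
  a   0    0    0    0    0    0
  b   0    0    1    1    1    1
  d   0    0    1    2    2    2
  d   0    0    1    2    3    3
LCS length = dp[5][5] = 3

3


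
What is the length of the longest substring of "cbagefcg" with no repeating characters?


Input: "cbagefcg"
Sliding window (track last position of each char):
  Position 0 ('c'): window [0,0] length 1 -- new best
  Position 1 ('b'): window [0,1] length 2 -- new best
  Position 2 ('a'): window [0,2] length 3 -- new best
  Position 3 ('g'): window [0,3] length 4 -- new best
  Position 4 ('e'): window [0,4] length 5 -- new best
  Position 5 ('f'): window [0,5] length 6 -- new best
  Position 6 ('c'): repeat (last at 0), move window start to 1
  Position 6 ('c'): window [1,6] length 6
  Position 7 ('g'): repeat (last at 3), move window start to 4
  Position 7 ('g'): window [4,7] length 4
Longest substring with no repeats: "cbagef" with length 6

6


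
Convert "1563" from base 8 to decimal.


Input: "1563" in base 8
Positional expansion:
  Digit '1' (value 1) x 8^3 = 512
  Digit '5' (value 5) x 8^2 = 320
  Digit '6' (value 6) x 8^1 = 48
  Digit '3' (value 3) x 8^0 = 3
Sum = 883

883


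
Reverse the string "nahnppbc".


Input: nahnppbc
Reading characters right to left:
  Position 7: 'c'
  Position 6: 'b'
  Position 5: 'p'
  Position 4: 'p'
  Position 3: 'n'
  Position 2: 'h'
  Position 1: 'a'
  Position 0: 'n'
Reversed: cbppnhan

cbppnhan


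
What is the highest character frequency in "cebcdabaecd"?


Input: cebcdabaecd
Character counts:
  'a': 2
  'b': 2
  'c': 3
  'd': 2
  'e': 2
Maximum frequency: 3

3


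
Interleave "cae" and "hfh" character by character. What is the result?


Interleaving "cae" and "hfh":
  Position 0: 'c' from first, 'h' from second => "ch"
  Position 1: 'a' from first, 'f' from second => "af"
  Position 2: 'e' from first, 'h' from second => "eh"
Result: chafeh

chafeh


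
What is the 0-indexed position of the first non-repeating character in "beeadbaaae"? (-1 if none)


Input: beeadbaaae
Character frequencies:
  'a': 4
  'b': 2
  'd': 1
  'e': 3
Scanning left to right for freq == 1:
  Position 0 ('b'): freq=2, skip
  Position 1 ('e'): freq=3, skip
  Position 2 ('e'): freq=3, skip
  Position 3 ('a'): freq=4, skip
  Position 4 ('d'): unique! => answer = 4

4


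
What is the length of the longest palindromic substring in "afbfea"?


Input: "afbfea"
Checking substrings for palindromes:
  [1:4] "fbf" (len 3) => palindrome
Longest palindromic substring: "fbf" with length 3

3


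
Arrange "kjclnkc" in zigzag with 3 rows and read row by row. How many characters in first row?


Zigzag "kjclnkc" into 3 rows:
Placing characters:
  'k' => row 0
  'j' => row 1
  'c' => row 2
  'l' => row 1
  'n' => row 0
  'k' => row 1
  'c' => row 2
Rows:
  Row 0: "kn"
  Row 1: "jlk"
  Row 2: "cc"
First row length: 2

2


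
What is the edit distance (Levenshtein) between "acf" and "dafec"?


Computing edit distance: "acf" -> "dafec"
DP table:
           d    a    f    e    c
      0    1    2    3    4    5
  a   1    1    1    2    3    4
  c   2    2    2    2    3    3
  f   3    3    3    2    3    4
Edit distance = dp[3][5] = 4

4


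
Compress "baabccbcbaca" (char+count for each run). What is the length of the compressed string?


Input: baabccbcbaca
Runs:
  'b' x 1 => "b1"
  'a' x 2 => "a2"
  'b' x 1 => "b1"
  'c' x 2 => "c2"
  'b' x 1 => "b1"
  'c' x 1 => "c1"
  'b' x 1 => "b1"
  'a' x 1 => "a1"
  'c' x 1 => "c1"
  'a' x 1 => "a1"
Compressed: "b1a2b1c2b1c1b1a1c1a1"
Compressed length: 20

20


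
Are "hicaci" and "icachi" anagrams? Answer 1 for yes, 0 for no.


Strings: "hicaci", "icachi"
Sorted first:  acchii
Sorted second: acchii
Sorted forms match => anagrams

1


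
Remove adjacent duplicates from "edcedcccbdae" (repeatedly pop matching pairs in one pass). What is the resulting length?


Input: edcedcccbdae
Stack-based adjacent duplicate removal:
  Read 'e': push. Stack: e
  Read 'd': push. Stack: ed
  Read 'c': push. Stack: edc
  Read 'e': push. Stack: edce
  Read 'd': push. Stack: edced
  Read 'c': push. Stack: edcedc
  Read 'c': matches stack top 'c' => pop. Stack: edced
  Read 'c': push. Stack: edcedc
  Read 'b': push. Stack: edcedcb
  Read 'd': push. Stack: edcedcbd
  Read 'a': push. Stack: edcedcbda
  Read 'e': push. Stack: edcedcbdae
Final stack: "edcedcbdae" (length 10)

10


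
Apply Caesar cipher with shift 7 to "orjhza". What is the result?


Caesar cipher: shift "orjhza" by 7
  'o' (pos 14) + 7 = pos 21 = 'v'
  'r' (pos 17) + 7 = pos 24 = 'y'
  'j' (pos 9) + 7 = pos 16 = 'q'
  'h' (pos 7) + 7 = pos 14 = 'o'
  'z' (pos 25) + 7 = pos 6 = 'g'
  'a' (pos 0) + 7 = pos 7 = 'h'
Result: vyqogh

vyqogh


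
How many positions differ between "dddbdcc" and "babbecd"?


Comparing "dddbdcc" and "babbecd" position by position:
  Position 0: 'd' vs 'b' => DIFFER
  Position 1: 'd' vs 'a' => DIFFER
  Position 2: 'd' vs 'b' => DIFFER
  Position 3: 'b' vs 'b' => same
  Position 4: 'd' vs 'e' => DIFFER
  Position 5: 'c' vs 'c' => same
  Position 6: 'c' vs 'd' => DIFFER
Positions that differ: 5

5


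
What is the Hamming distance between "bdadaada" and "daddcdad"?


Comparing "bdadaada" and "daddcdad" position by position:
  Position 0: 'b' vs 'd' => differ
  Position 1: 'd' vs 'a' => differ
  Position 2: 'a' vs 'd' => differ
  Position 3: 'd' vs 'd' => same
  Position 4: 'a' vs 'c' => differ
  Position 5: 'a' vs 'd' => differ
  Position 6: 'd' vs 'a' => differ
  Position 7: 'a' vs 'd' => differ
Total differences (Hamming distance): 7

7


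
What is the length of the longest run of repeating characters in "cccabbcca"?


Input: "cccabbcca"
Scanning for longest run:
  Position 1 ('c'): continues run of 'c', length=2
  Position 2 ('c'): continues run of 'c', length=3
  Position 3 ('a'): new char, reset run to 1
  Position 4 ('b'): new char, reset run to 1
  Position 5 ('b'): continues run of 'b', length=2
  Position 6 ('c'): new char, reset run to 1
  Position 7 ('c'): continues run of 'c', length=2
  Position 8 ('a'): new char, reset run to 1
Longest run: 'c' with length 3

3


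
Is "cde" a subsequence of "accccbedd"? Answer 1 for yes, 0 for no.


Check if "cde" is a subsequence of "accccbedd"
Greedy scan:
  Position 0 ('a'): no match needed
  Position 1 ('c'): matches sub[0] = 'c'
  Position 2 ('c'): no match needed
  Position 3 ('c'): no match needed
  Position 4 ('c'): no match needed
  Position 5 ('b'): no match needed
  Position 6 ('e'): no match needed
  Position 7 ('d'): matches sub[1] = 'd'
  Position 8 ('d'): no match needed
Only matched 2/3 characters => not a subsequence

0


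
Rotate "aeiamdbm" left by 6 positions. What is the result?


Input: "aeiamdbm", rotate left by 6
First 6 characters: "aeiamd"
Remaining characters: "bm"
Concatenate remaining + first: "bm" + "aeiamd" = "bmaeiamd"

bmaeiamd


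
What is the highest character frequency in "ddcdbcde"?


Input: ddcdbcde
Character counts:
  'b': 1
  'c': 2
  'd': 4
  'e': 1
Maximum frequency: 4

4


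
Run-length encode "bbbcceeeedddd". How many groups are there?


Input: bbbcceeeedddd
Scanning for consecutive runs:
  Group 1: 'b' x 3 (positions 0-2)
  Group 2: 'c' x 2 (positions 3-4)
  Group 3: 'e' x 4 (positions 5-8)
  Group 4: 'd' x 4 (positions 9-12)
Total groups: 4

4


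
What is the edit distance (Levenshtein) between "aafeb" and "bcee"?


Computing edit distance: "aafeb" -> "bcee"
DP table:
           b    c    e    e
      0    1    2    3    4
  a   1    1    2    3    4
  a   2    2    2    3    4
  f   3    3    3    3    4
  e   4    4    4    3    3
  b   5    4    5    4    4
Edit distance = dp[5][4] = 4

4


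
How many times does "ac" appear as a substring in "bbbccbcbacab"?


Searching for "ac" in "bbbccbcbacab"
Scanning each position:
  Position 0: "bb" => no
  Position 1: "bb" => no
  Position 2: "bc" => no
  Position 3: "cc" => no
  Position 4: "cb" => no
  Position 5: "bc" => no
  Position 6: "cb" => no
  Position 7: "ba" => no
  Position 8: "ac" => MATCH
  Position 9: "ca" => no
  Position 10: "ab" => no
Total occurrences: 1

1


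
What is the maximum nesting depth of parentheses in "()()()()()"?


Input: "()()()()()"
Tracking depth:
  Position 0 '(': depth becomes 1
  Position 1 ')': depth becomes 0
  Position 2 '(': depth becomes 1
  Position 3 ')': depth becomes 0
  Position 4 '(': depth becomes 1
  Position 5 ')': depth becomes 0
  Position 6 '(': depth becomes 1
  Position 7 ')': depth becomes 0
  Position 8 '(': depth becomes 1
  Position 9 ')': depth becomes 0
Maximum depth reached: 1

1


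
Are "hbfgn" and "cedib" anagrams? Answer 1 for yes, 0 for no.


Strings: "hbfgn", "cedib"
Sorted first:  bfghn
Sorted second: bcdei
Differ at position 1: 'f' vs 'c' => not anagrams

0


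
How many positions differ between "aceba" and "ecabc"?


Comparing "aceba" and "ecabc" position by position:
  Position 0: 'a' vs 'e' => DIFFER
  Position 1: 'c' vs 'c' => same
  Position 2: 'e' vs 'a' => DIFFER
  Position 3: 'b' vs 'b' => same
  Position 4: 'a' vs 'c' => DIFFER
Positions that differ: 3

3


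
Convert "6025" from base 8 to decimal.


Input: "6025" in base 8
Positional expansion:
  Digit '6' (value 6) x 8^3 = 3072
  Digit '0' (value 0) x 8^2 = 0
  Digit '2' (value 2) x 8^1 = 16
  Digit '5' (value 5) x 8^0 = 5
Sum = 3093

3093


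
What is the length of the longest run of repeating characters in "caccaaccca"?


Input: "caccaaccca"
Scanning for longest run:
  Position 1 ('a'): new char, reset run to 1
  Position 2 ('c'): new char, reset run to 1
  Position 3 ('c'): continues run of 'c', length=2
  Position 4 ('a'): new char, reset run to 1
  Position 5 ('a'): continues run of 'a', length=2
  Position 6 ('c'): new char, reset run to 1
  Position 7 ('c'): continues run of 'c', length=2
  Position 8 ('c'): continues run of 'c', length=3
  Position 9 ('a'): new char, reset run to 1
Longest run: 'c' with length 3

3


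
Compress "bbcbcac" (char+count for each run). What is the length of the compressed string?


Input: bbcbcac
Runs:
  'b' x 2 => "b2"
  'c' x 1 => "c1"
  'b' x 1 => "b1"
  'c' x 1 => "c1"
  'a' x 1 => "a1"
  'c' x 1 => "c1"
Compressed: "b2c1b1c1a1c1"
Compressed length: 12

12


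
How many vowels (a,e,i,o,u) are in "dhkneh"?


Input: dhkneh
Checking each character:
  'd' at position 0: consonant
  'h' at position 1: consonant
  'k' at position 2: consonant
  'n' at position 3: consonant
  'e' at position 4: vowel (running total: 1)
  'h' at position 5: consonant
Total vowels: 1

1


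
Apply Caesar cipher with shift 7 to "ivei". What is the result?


Caesar cipher: shift "ivei" by 7
  'i' (pos 8) + 7 = pos 15 = 'p'
  'v' (pos 21) + 7 = pos 2 = 'c'
  'e' (pos 4) + 7 = pos 11 = 'l'
  'i' (pos 8) + 7 = pos 15 = 'p'
Result: pclp

pclp


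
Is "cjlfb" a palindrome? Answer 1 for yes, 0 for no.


Input: cjlfb
Reversed: bfljc
  Compare pos 0 ('c') with pos 4 ('b'): MISMATCH
  Compare pos 1 ('j') with pos 3 ('f'): MISMATCH
Result: not a palindrome

0


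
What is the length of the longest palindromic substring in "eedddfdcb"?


Input: "eedddfdcb"
Checking substrings for palindromes:
  [2:5] "ddd" (len 3) => palindrome
  [4:7] "dfd" (len 3) => palindrome
  [0:2] "ee" (len 2) => palindrome
  [2:4] "dd" (len 2) => palindrome
  [3:5] "dd" (len 2) => palindrome
Longest palindromic substring: "ddd" with length 3

3


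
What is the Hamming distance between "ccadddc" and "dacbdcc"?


Comparing "ccadddc" and "dacbdcc" position by position:
  Position 0: 'c' vs 'd' => differ
  Position 1: 'c' vs 'a' => differ
  Position 2: 'a' vs 'c' => differ
  Position 3: 'd' vs 'b' => differ
  Position 4: 'd' vs 'd' => same
  Position 5: 'd' vs 'c' => differ
  Position 6: 'c' vs 'c' => same
Total differences (Hamming distance): 5

5


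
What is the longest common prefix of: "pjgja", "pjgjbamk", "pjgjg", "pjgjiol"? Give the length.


Words: pjgja, pjgjbamk, pjgjg, pjgjiol
  Position 0: all 'p' => match
  Position 1: all 'j' => match
  Position 2: all 'g' => match
  Position 3: all 'j' => match
  Position 4: ('a', 'b', 'g', 'i') => mismatch, stop
LCP = "pjgj" (length 4)

4


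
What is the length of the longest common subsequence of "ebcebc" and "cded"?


LCS of "ebcebc" and "cded"
DP table:
           c    d    e    d
      0    0    0    0    0
  e   0    0    0    1    1
  b   0    0    0    1    1
  c   0    1    1    1    1
  e   0    1    1    2    2
  b   0    1    1    2    2
  c   0    1    1    2    2
LCS length = dp[6][4] = 2

2


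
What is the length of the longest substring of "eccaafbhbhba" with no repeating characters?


Input: "eccaafbhbhba"
Sliding window (track last position of each char):
  Position 0 ('e'): window [0,0] length 1 -- new best
  Position 1 ('c'): window [0,1] length 2 -- new best
  Position 2 ('c'): repeat (last at 1), move window start to 2
  Position 2 ('c'): window [2,2] length 1
  Position 3 ('a'): window [2,3] length 2
  Position 4 ('a'): repeat (last at 3), move window start to 4
  Position 4 ('a'): window [4,4] length 1
  Position 5 ('f'): window [4,5] length 2
  Position 6 ('b'): window [4,6] length 3 -- new best
  Position 7 ('h'): window [4,7] length 4 -- new best
  Position 8 ('b'): repeat (last at 6), move window start to 7
  Position 8 ('b'): window [7,8] length 2
  Position 9 ('h'): repeat (last at 7), move window start to 8
  Position 9 ('h'): window [8,9] length 2
  Position 10 ('b'): repeat (last at 8), move window start to 9
  Position 10 ('b'): window [9,10] length 2
  Position 11 ('a'): window [9,11] length 3
Longest substring with no repeats: "afbh" with length 4

4


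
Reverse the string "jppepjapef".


Input: jppepjapef
Reading characters right to left:
  Position 9: 'f'
  Position 8: 'e'
  Position 7: 'p'
  Position 6: 'a'
  Position 5: 'j'
  Position 4: 'p'
  Position 3: 'e'
  Position 2: 'p'
  Position 1: 'p'
  Position 0: 'j'
Reversed: fepajpeppj

fepajpeppj


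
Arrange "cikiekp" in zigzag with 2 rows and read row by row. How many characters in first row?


Zigzag "cikiekp" into 2 rows:
Placing characters:
  'c' => row 0
  'i' => row 1
  'k' => row 0
  'i' => row 1
  'e' => row 0
  'k' => row 1
  'p' => row 0
Rows:
  Row 0: "ckep"
  Row 1: "iik"
First row length: 4

4


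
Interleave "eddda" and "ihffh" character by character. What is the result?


Interleaving "eddda" and "ihffh":
  Position 0: 'e' from first, 'i' from second => "ei"
  Position 1: 'd' from first, 'h' from second => "dh"
  Position 2: 'd' from first, 'f' from second => "df"
  Position 3: 'd' from first, 'f' from second => "df"
  Position 4: 'a' from first, 'h' from second => "ah"
Result: eidhdfdfah

eidhdfdfah


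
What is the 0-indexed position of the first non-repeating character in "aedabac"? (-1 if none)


Input: aedabac
Character frequencies:
  'a': 3
  'b': 1
  'c': 1
  'd': 1
  'e': 1
Scanning left to right for freq == 1:
  Position 0 ('a'): freq=3, skip
  Position 1 ('e'): unique! => answer = 1

1


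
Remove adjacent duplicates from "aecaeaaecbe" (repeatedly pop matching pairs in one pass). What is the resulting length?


Input: aecaeaaecbe
Stack-based adjacent duplicate removal:
  Read 'a': push. Stack: a
  Read 'e': push. Stack: ae
  Read 'c': push. Stack: aec
  Read 'a': push. Stack: aeca
  Read 'e': push. Stack: aecae
  Read 'a': push. Stack: aecaea
  Read 'a': matches stack top 'a' => pop. Stack: aecae
  Read 'e': matches stack top 'e' => pop. Stack: aeca
  Read 'c': push. Stack: aecac
  Read 'b': push. Stack: aecacb
  Read 'e': push. Stack: aecacbe
Final stack: "aecacbe" (length 7)

7


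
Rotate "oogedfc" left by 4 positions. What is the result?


Input: "oogedfc", rotate left by 4
First 4 characters: "ooge"
Remaining characters: "dfc"
Concatenate remaining + first: "dfc" + "ooge" = "dfcooge"

dfcooge


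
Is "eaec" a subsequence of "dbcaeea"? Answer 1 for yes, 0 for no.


Check if "eaec" is a subsequence of "dbcaeea"
Greedy scan:
  Position 0 ('d'): no match needed
  Position 1 ('b'): no match needed
  Position 2 ('c'): no match needed
  Position 3 ('a'): no match needed
  Position 4 ('e'): matches sub[0] = 'e'
  Position 5 ('e'): no match needed
  Position 6 ('a'): matches sub[1] = 'a'
Only matched 2/4 characters => not a subsequence

0


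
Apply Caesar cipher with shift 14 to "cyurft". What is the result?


Caesar cipher: shift "cyurft" by 14
  'c' (pos 2) + 14 = pos 16 = 'q'
  'y' (pos 24) + 14 = pos 12 = 'm'
  'u' (pos 20) + 14 = pos 8 = 'i'
  'r' (pos 17) + 14 = pos 5 = 'f'
  'f' (pos 5) + 14 = pos 19 = 't'
  't' (pos 19) + 14 = pos 7 = 'h'
Result: qmifth

qmifth


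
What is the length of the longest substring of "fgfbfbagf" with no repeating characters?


Input: "fgfbfbagf"
Sliding window (track last position of each char):
  Position 0 ('f'): window [0,0] length 1 -- new best
  Position 1 ('g'): window [0,1] length 2 -- new best
  Position 2 ('f'): repeat (last at 0), move window start to 1
  Position 2 ('f'): window [1,2] length 2
  Position 3 ('b'): window [1,3] length 3 -- new best
  Position 4 ('f'): repeat (last at 2), move window start to 3
  Position 4 ('f'): window [3,4] length 2
  Position 5 ('b'): repeat (last at 3), move window start to 4
  Position 5 ('b'): window [4,5] length 2
  Position 6 ('a'): window [4,6] length 3
  Position 7 ('g'): window [4,7] length 4 -- new best
  Position 8 ('f'): repeat (last at 4), move window start to 5
  Position 8 ('f'): window [5,8] length 4
Longest substring with no repeats: "fbag" with length 4

4


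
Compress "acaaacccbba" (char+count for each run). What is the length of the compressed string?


Input: acaaacccbba
Runs:
  'a' x 1 => "a1"
  'c' x 1 => "c1"
  'a' x 3 => "a3"
  'c' x 3 => "c3"
  'b' x 2 => "b2"
  'a' x 1 => "a1"
Compressed: "a1c1a3c3b2a1"
Compressed length: 12

12


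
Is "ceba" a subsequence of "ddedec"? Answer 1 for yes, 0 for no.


Check if "ceba" is a subsequence of "ddedec"
Greedy scan:
  Position 0 ('d'): no match needed
  Position 1 ('d'): no match needed
  Position 2 ('e'): no match needed
  Position 3 ('d'): no match needed
  Position 4 ('e'): no match needed
  Position 5 ('c'): matches sub[0] = 'c'
Only matched 1/4 characters => not a subsequence

0


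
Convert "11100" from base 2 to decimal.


Input: "11100" in base 2
Positional expansion:
  Digit '1' (value 1) x 2^4 = 16
  Digit '1' (value 1) x 2^3 = 8
  Digit '1' (value 1) x 2^2 = 4
  Digit '0' (value 0) x 2^1 = 0
  Digit '0' (value 0) x 2^0 = 0
Sum = 28

28


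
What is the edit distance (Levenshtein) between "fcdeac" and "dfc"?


Computing edit distance: "fcdeac" -> "dfc"
DP table:
           d    f    c
      0    1    2    3
  f   1    1    1    2
  c   2    2    2    1
  d   3    2    3    2
  e   4    3    3    3
  a   5    4    4    4
  c   6    5    5    4
Edit distance = dp[6][3] = 4

4


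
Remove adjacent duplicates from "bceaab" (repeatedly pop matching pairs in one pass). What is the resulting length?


Input: bceaab
Stack-based adjacent duplicate removal:
  Read 'b': push. Stack: b
  Read 'c': push. Stack: bc
  Read 'e': push. Stack: bce
  Read 'a': push. Stack: bcea
  Read 'a': matches stack top 'a' => pop. Stack: bce
  Read 'b': push. Stack: bceb
Final stack: "bceb" (length 4)

4


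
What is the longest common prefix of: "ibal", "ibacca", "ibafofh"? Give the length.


Words: ibal, ibacca, ibafofh
  Position 0: all 'i' => match
  Position 1: all 'b' => match
  Position 2: all 'a' => match
  Position 3: ('l', 'c', 'f') => mismatch, stop
LCP = "iba" (length 3)

3


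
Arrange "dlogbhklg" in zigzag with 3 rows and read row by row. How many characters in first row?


Zigzag "dlogbhklg" into 3 rows:
Placing characters:
  'd' => row 0
  'l' => row 1
  'o' => row 2
  'g' => row 1
  'b' => row 0
  'h' => row 1
  'k' => row 2
  'l' => row 1
  'g' => row 0
Rows:
  Row 0: "dbg"
  Row 1: "lghl"
  Row 2: "ok"
First row length: 3

3


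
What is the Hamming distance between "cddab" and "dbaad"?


Comparing "cddab" and "dbaad" position by position:
  Position 0: 'c' vs 'd' => differ
  Position 1: 'd' vs 'b' => differ
  Position 2: 'd' vs 'a' => differ
  Position 3: 'a' vs 'a' => same
  Position 4: 'b' vs 'd' => differ
Total differences (Hamming distance): 4

4


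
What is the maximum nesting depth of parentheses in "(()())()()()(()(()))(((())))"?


Input: "(()())()()()(()(()))(((())))"
Tracking depth:
  Position 0 '(': depth becomes 1
  Position 1 '(': depth becomes 2
  Position 2 ')': depth becomes 1
  Position 3 '(': depth becomes 2
  Position 4 ')': depth becomes 1
  Position 5 ')': depth becomes 0
  Position 6 '(': depth becomes 1
  Position 7 ')': depth becomes 0
  Position 8 '(': depth becomes 1
  Position 9 ')': depth becomes 0
  Position 10 '(': depth becomes 1
  Position 11 ')': depth becomes 0
  Position 12 '(': depth becomes 1
  Position 13 '(': depth becomes 2
  Position 14 ')': depth becomes 1
  Position 15 '(': depth becomes 2
  Position 16 '(': depth becomes 3
  Position 17 ')': depth becomes 2
  Position 18 ')': depth becomes 1
  Position 19 ')': depth becomes 0
  Position 20 '(': depth becomes 1
  Position 21 '(': depth becomes 2
  Position 22 '(': depth becomes 3
  Position 23 '(': depth becomes 4
  Position 24 ')': depth becomes 3
  Position 25 ')': depth becomes 2
  Position 26 ')': depth becomes 1
  Position 27 ')': depth becomes 0
Maximum depth reached: 4

4


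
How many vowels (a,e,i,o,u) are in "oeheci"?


Input: oeheci
Checking each character:
  'o' at position 0: vowel (running total: 1)
  'e' at position 1: vowel (running total: 2)
  'h' at position 2: consonant
  'e' at position 3: vowel (running total: 3)
  'c' at position 4: consonant
  'i' at position 5: vowel (running total: 4)
Total vowels: 4

4


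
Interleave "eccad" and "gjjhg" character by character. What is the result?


Interleaving "eccad" and "gjjhg":
  Position 0: 'e' from first, 'g' from second => "eg"
  Position 1: 'c' from first, 'j' from second => "cj"
  Position 2: 'c' from first, 'j' from second => "cj"
  Position 3: 'a' from first, 'h' from second => "ah"
  Position 4: 'd' from first, 'g' from second => "dg"
Result: egcjcjahdg

egcjcjahdg


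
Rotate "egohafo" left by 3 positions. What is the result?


Input: "egohafo", rotate left by 3
First 3 characters: "ego"
Remaining characters: "hafo"
Concatenate remaining + first: "hafo" + "ego" = "hafoego"

hafoego


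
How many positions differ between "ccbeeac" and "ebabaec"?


Comparing "ccbeeac" and "ebabaec" position by position:
  Position 0: 'c' vs 'e' => DIFFER
  Position 1: 'c' vs 'b' => DIFFER
  Position 2: 'b' vs 'a' => DIFFER
  Position 3: 'e' vs 'b' => DIFFER
  Position 4: 'e' vs 'a' => DIFFER
  Position 5: 'a' vs 'e' => DIFFER
  Position 6: 'c' vs 'c' => same
Positions that differ: 6

6


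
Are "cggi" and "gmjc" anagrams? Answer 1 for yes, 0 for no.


Strings: "cggi", "gmjc"
Sorted first:  cggi
Sorted second: cgjm
Differ at position 2: 'g' vs 'j' => not anagrams

0


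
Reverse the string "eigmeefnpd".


Input: eigmeefnpd
Reading characters right to left:
  Position 9: 'd'
  Position 8: 'p'
  Position 7: 'n'
  Position 6: 'f'
  Position 5: 'e'
  Position 4: 'e'
  Position 3: 'm'
  Position 2: 'g'
  Position 1: 'i'
  Position 0: 'e'
Reversed: dpnfeemgie

dpnfeemgie


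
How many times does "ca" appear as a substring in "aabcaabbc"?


Searching for "ca" in "aabcaabbc"
Scanning each position:
  Position 0: "aa" => no
  Position 1: "ab" => no
  Position 2: "bc" => no
  Position 3: "ca" => MATCH
  Position 4: "aa" => no
  Position 5: "ab" => no
  Position 6: "bb" => no
  Position 7: "bc" => no
Total occurrences: 1

1


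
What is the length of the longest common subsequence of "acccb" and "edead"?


LCS of "acccb" and "edead"
DP table:
           e    d    e    a    d
      0    0    0    0    0    0
  a   0    0    0    0    1    1
  c   0    0    0    0    1    1
  c   0    0    0    0    1    1
  c   0    0    0    0    1    1
  b   0    0    0    0    1    1
LCS length = dp[5][5] = 1

1


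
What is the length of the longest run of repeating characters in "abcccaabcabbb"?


Input: "abcccaabcabbb"
Scanning for longest run:
  Position 1 ('b'): new char, reset run to 1
  Position 2 ('c'): new char, reset run to 1
  Position 3 ('c'): continues run of 'c', length=2
  Position 4 ('c'): continues run of 'c', length=3
  Position 5 ('a'): new char, reset run to 1
  Position 6 ('a'): continues run of 'a', length=2
  Position 7 ('b'): new char, reset run to 1
  Position 8 ('c'): new char, reset run to 1
  Position 9 ('a'): new char, reset run to 1
  Position 10 ('b'): new char, reset run to 1
  Position 11 ('b'): continues run of 'b', length=2
  Position 12 ('b'): continues run of 'b', length=3
Longest run: 'c' with length 3

3


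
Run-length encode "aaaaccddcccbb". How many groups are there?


Input: aaaaccddcccbb
Scanning for consecutive runs:
  Group 1: 'a' x 4 (positions 0-3)
  Group 2: 'c' x 2 (positions 4-5)
  Group 3: 'd' x 2 (positions 6-7)
  Group 4: 'c' x 3 (positions 8-10)
  Group 5: 'b' x 2 (positions 11-12)
Total groups: 5

5


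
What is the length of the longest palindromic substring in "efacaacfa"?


Input: "efacaacfa"
Checking substrings for palindromes:
  [3:7] "caac" (len 4) => palindrome
  [2:5] "aca" (len 3) => palindrome
  [4:6] "aa" (len 2) => palindrome
Longest palindromic substring: "caac" with length 4

4


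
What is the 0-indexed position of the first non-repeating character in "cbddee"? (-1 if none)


Input: cbddee
Character frequencies:
  'b': 1
  'c': 1
  'd': 2
  'e': 2
Scanning left to right for freq == 1:
  Position 0 ('c'): unique! => answer = 0

0


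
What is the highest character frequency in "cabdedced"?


Input: cabdedced
Character counts:
  'a': 1
  'b': 1
  'c': 2
  'd': 3
  'e': 2
Maximum frequency: 3

3


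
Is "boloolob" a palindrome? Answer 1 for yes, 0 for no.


Input: boloolob
Reversed: boloolob
  Compare pos 0 ('b') with pos 7 ('b'): match
  Compare pos 1 ('o') with pos 6 ('o'): match
  Compare pos 2 ('l') with pos 5 ('l'): match
  Compare pos 3 ('o') with pos 4 ('o'): match
Result: palindrome

1


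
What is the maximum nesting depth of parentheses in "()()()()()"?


Input: "()()()()()"
Tracking depth:
  Position 0 '(': depth becomes 1
  Position 1 ')': depth becomes 0
  Position 2 '(': depth becomes 1
  Position 3 ')': depth becomes 0
  Position 4 '(': depth becomes 1
  Position 5 ')': depth becomes 0
  Position 6 '(': depth becomes 1
  Position 7 ')': depth becomes 0
  Position 8 '(': depth becomes 1
  Position 9 ')': depth becomes 0
Maximum depth reached: 1

1


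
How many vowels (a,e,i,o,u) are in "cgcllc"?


Input: cgcllc
Checking each character:
  'c' at position 0: consonant
  'g' at position 1: consonant
  'c' at position 2: consonant
  'l' at position 3: consonant
  'l' at position 4: consonant
  'c' at position 5: consonant
Total vowels: 0

0


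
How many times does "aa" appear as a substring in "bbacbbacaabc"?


Searching for "aa" in "bbacbbacaabc"
Scanning each position:
  Position 0: "bb" => no
  Position 1: "ba" => no
  Position 2: "ac" => no
  Position 3: "cb" => no
  Position 4: "bb" => no
  Position 5: "ba" => no
  Position 6: "ac" => no
  Position 7: "ca" => no
  Position 8: "aa" => MATCH
  Position 9: "ab" => no
  Position 10: "bc" => no
Total occurrences: 1

1


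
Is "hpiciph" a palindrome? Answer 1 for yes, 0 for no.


Input: hpiciph
Reversed: hpiciph
  Compare pos 0 ('h') with pos 6 ('h'): match
  Compare pos 1 ('p') with pos 5 ('p'): match
  Compare pos 2 ('i') with pos 4 ('i'): match
Result: palindrome

1


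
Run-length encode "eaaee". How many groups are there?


Input: eaaee
Scanning for consecutive runs:
  Group 1: 'e' x 1 (positions 0-0)
  Group 2: 'a' x 2 (positions 1-2)
  Group 3: 'e' x 2 (positions 3-4)
Total groups: 3

3


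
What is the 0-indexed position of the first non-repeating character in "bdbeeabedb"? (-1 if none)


Input: bdbeeabedb
Character frequencies:
  'a': 1
  'b': 4
  'd': 2
  'e': 3
Scanning left to right for freq == 1:
  Position 0 ('b'): freq=4, skip
  Position 1 ('d'): freq=2, skip
  Position 2 ('b'): freq=4, skip
  Position 3 ('e'): freq=3, skip
  Position 4 ('e'): freq=3, skip
  Position 5 ('a'): unique! => answer = 5

5


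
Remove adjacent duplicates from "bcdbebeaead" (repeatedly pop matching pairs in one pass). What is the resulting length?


Input: bcdbebeaead
Stack-based adjacent duplicate removal:
  Read 'b': push. Stack: b
  Read 'c': push. Stack: bc
  Read 'd': push. Stack: bcd
  Read 'b': push. Stack: bcdb
  Read 'e': push. Stack: bcdbe
  Read 'b': push. Stack: bcdbeb
  Read 'e': push. Stack: bcdbebe
  Read 'a': push. Stack: bcdbebea
  Read 'e': push. Stack: bcdbebeae
  Read 'a': push. Stack: bcdbebeaea
  Read 'd': push. Stack: bcdbebeaead
Final stack: "bcdbebeaead" (length 11)

11


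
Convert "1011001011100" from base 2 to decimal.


Input: "1011001011100" in base 2
Positional expansion:
  Digit '1' (value 1) x 2^12 = 4096
  Digit '0' (value 0) x 2^11 = 0
  Digit '1' (value 1) x 2^10 = 1024
  Digit '1' (value 1) x 2^9 = 512
  Digit '0' (value 0) x 2^8 = 0
  Digit '0' (value 0) x 2^7 = 0
  Digit '1' (value 1) x 2^6 = 64
  Digit '0' (value 0) x 2^5 = 0
  Digit '1' (value 1) x 2^4 = 16
  Digit '1' (value 1) x 2^3 = 8
  Digit '1' (value 1) x 2^2 = 4
  Digit '0' (value 0) x 2^1 = 0
  Digit '0' (value 0) x 2^0 = 0
Sum = 5724

5724


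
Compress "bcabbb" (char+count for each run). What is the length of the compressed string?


Input: bcabbb
Runs:
  'b' x 1 => "b1"
  'c' x 1 => "c1"
  'a' x 1 => "a1"
  'b' x 3 => "b3"
Compressed: "b1c1a1b3"
Compressed length: 8

8


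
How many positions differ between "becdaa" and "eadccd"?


Comparing "becdaa" and "eadccd" position by position:
  Position 0: 'b' vs 'e' => DIFFER
  Position 1: 'e' vs 'a' => DIFFER
  Position 2: 'c' vs 'd' => DIFFER
  Position 3: 'd' vs 'c' => DIFFER
  Position 4: 'a' vs 'c' => DIFFER
  Position 5: 'a' vs 'd' => DIFFER
Positions that differ: 6

6


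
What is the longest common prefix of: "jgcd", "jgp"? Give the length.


Words: jgcd, jgp
  Position 0: all 'j' => match
  Position 1: all 'g' => match
  Position 2: ('c', 'p') => mismatch, stop
LCP = "jg" (length 2)

2


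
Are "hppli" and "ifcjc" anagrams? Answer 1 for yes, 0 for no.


Strings: "hppli", "ifcjc"
Sorted first:  hilpp
Sorted second: ccfij
Differ at position 0: 'h' vs 'c' => not anagrams

0


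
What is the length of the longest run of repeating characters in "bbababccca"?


Input: "bbababccca"
Scanning for longest run:
  Position 1 ('b'): continues run of 'b', length=2
  Position 2 ('a'): new char, reset run to 1
  Position 3 ('b'): new char, reset run to 1
  Position 4 ('a'): new char, reset run to 1
  Position 5 ('b'): new char, reset run to 1
  Position 6 ('c'): new char, reset run to 1
  Position 7 ('c'): continues run of 'c', length=2
  Position 8 ('c'): continues run of 'c', length=3
  Position 9 ('a'): new char, reset run to 1
Longest run: 'c' with length 3

3


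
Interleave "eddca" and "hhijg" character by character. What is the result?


Interleaving "eddca" and "hhijg":
  Position 0: 'e' from first, 'h' from second => "eh"
  Position 1: 'd' from first, 'h' from second => "dh"
  Position 2: 'd' from first, 'i' from second => "di"
  Position 3: 'c' from first, 'j' from second => "cj"
  Position 4: 'a' from first, 'g' from second => "ag"
Result: ehdhdicjag

ehdhdicjag


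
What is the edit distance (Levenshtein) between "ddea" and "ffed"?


Computing edit distance: "ddea" -> "ffed"
DP table:
           f    f    e    d
      0    1    2    3    4
  d   1    1    2    3    3
  d   2    2    2    3    3
  e   3    3    3    2    3
  a   4    4    4    3    3
Edit distance = dp[4][4] = 3

3
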